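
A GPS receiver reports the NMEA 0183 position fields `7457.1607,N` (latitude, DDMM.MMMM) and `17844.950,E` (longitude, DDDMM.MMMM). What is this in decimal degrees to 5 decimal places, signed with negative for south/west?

φ: degrees = first 2 digits = 74, minutes = 57.1607; 74 + 57.1607/60 = 74.952678
N ⇒ keep positive
Lon: degrees = first 3 digits = 178, minutes = 44.95; 178 + 44.95/60 = 178.749167
E → positive

74.95268, 178.74917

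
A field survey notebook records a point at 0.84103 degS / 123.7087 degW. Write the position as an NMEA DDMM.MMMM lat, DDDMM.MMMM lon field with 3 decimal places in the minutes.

0050.462,S / 12342.522,W

φ: 0° + 0.841030 × 60 = 0° 50.46180′
λ: 123° + 0.708700 × 60 = 123° 42.52200′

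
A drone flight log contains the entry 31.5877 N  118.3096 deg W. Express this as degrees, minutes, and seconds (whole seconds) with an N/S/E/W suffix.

31°35′16″ N, 118°18′35″ W

Latitude: 0.587700 × 60 = 35.26200′ → 35′, remainder × 60 = 15.72″
Lon: whole degrees 118; 18.57600′ → 18′ and 34.56″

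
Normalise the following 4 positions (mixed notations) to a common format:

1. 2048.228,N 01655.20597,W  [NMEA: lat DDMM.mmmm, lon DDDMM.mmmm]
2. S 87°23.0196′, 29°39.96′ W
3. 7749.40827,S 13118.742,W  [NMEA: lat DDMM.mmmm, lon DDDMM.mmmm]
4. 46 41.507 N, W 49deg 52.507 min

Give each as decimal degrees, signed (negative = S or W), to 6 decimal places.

Point 1:
  φ: split at 2 digits → 20° and 48.228′; 20 + 48.228/60 = 20.8038000
  N ⇒ keep positive
  Longitude: degrees = first 3 digits = 16, minutes = 55.20597; 16 + 55.20597/60 = 16.9200995
  W ⇒ negate
Point 2:
  φ: 23.0196′ = 0.383660°; total 87.3836600
  hemisphere S, so the sign is −
  Lon: 39.96′ = 0.666000°; total 29.6660000
  W → negative
Point 3:
  φ: split at 2 digits → 77° and 49.40827′; 77 + 49.40827/60 = 77.8234712
  S → negative
  Longitude: split at 3 digits → 131° and 18.742′; 131 + 18.742/60 = 131.3123667
  hemisphere W, so the sign is −
Point 4:
  φ: 41.507′ = 0.691783°; total 46.6917833
  N ⇒ keep positive
  Longitude: 49 + 52.507/60 = 49.8751167
  W ⇒ negate

1. 20.803800, -16.920100
2. -87.383660, -29.666000
3. -77.823471, -131.312367
4. 46.691783, -49.875117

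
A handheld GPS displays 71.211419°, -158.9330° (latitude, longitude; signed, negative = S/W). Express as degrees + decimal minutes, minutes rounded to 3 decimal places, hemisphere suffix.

71° 12.685′ N, 158° 55.980′ W

Latitude: 71° + 0.211419 × 60 = 71° 12.68514′
Longitude is negative → W; |value| = 158.933000
Lon: 158° + 0.933000 × 60 = 158° 55.98000′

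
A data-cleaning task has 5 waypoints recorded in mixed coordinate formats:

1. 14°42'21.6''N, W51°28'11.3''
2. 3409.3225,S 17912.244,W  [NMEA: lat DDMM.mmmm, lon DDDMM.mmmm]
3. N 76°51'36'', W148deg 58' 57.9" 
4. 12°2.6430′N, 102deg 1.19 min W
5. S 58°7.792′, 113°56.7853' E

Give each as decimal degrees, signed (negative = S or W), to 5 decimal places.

Point 1:
  φ: 14 + 42/60 + 21.6/3600 = 14.706000
  N ⇒ keep positive
  λ: 51 + 28/60 + 11.3/3600 = 51.469806
  W ⇒ negate
Point 2:
  Latitude: degrees = first 2 digits = 34, minutes = 9.3225; 34 + 9.3225/60 = 34.155375
  S → negative
  λ: split at 3 digits → 179° and 12.244′; 179 + 12.244/60 = 179.204067
  hemisphere W, so the sign is −
Point 3:
  φ: 76° + 51/60 + 36/3600 = 76 + 0.850000 + 0.010000 = 76.860000
  N ⇒ keep positive
  Longitude: 58′ + 57.9″ = 58.96500′; 148 + 58.96500/60 = 148.982750
  hemisphere W, so the sign is −
Point 4:
  φ: 12 + 2.643/60 = 12.044050
  N → positive
  Lon: 1.19′ = 0.019833°; total 102.019833
  W → negative
Point 5:
  Lat: 58 + 7.792/60 = 58.129867
  S → negative
  Lon: 56.7853′ = 0.946422°; total 113.946422
  E → positive

1. 14.70600, -51.46981
2. -34.15538, -179.20407
3. 76.86000, -148.98275
4. 12.04405, -102.01983
5. -58.12987, 113.94642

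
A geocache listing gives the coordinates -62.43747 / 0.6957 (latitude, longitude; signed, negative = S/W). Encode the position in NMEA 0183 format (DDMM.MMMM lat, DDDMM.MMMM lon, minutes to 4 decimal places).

Latitude is negative → S; |value| = 62.437470
φ: fractional part 0.437470 → 26.248200 minutes
Lon: fractional part 0.695700 → 41.742000 minutes

6226.2482,S / 00041.7420,E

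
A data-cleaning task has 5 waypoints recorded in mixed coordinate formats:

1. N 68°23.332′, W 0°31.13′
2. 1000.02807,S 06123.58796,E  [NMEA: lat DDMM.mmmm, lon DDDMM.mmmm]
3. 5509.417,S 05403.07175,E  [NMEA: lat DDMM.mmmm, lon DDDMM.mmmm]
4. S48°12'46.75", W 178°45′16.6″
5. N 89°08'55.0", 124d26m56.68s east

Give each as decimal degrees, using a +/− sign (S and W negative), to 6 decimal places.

1. 68.388867, -0.518833
2. -10.000468, 61.393133
3. -55.156950, 54.051196
4. -48.212986, -178.754611
5. 89.148611, 124.449078

Point 1:
  φ: 23.332′ = 0.388867°; total 68.3888667
  N ⇒ keep positive
  Lon: 31.13′ = 0.518833°; total 0.5188333
  W ⇒ negate
Point 2:
  Lat: split at 2 digits → 10° and 0.02807′; 10 + 0.02807/60 = 10.0004678
  hemisphere S, so the sign is −
  λ: degrees = first 3 digits = 61, minutes = 23.58796; 61 + 23.58796/60 = 61.3931327
  E → positive
Point 3:
  Lat: degrees = first 2 digits = 55, minutes = 9.417; 55 + 9.417/60 = 55.1569500
  S ⇒ negate
  λ: split at 3 digits → 054° and 3.07175′; 54 + 3.07175/60 = 54.0511958
  E ⇒ keep positive
Point 4:
  Lat: 48 + 12/60 + 46.75/3600 = 48.2129861
  hemisphere S, so the sign is −
  Longitude: 45′ + 16.6″ = 45.27667′; 178 + 45.27667/60 = 178.7546111
  W ⇒ negate
Point 5:
  Latitude: 89 + 8/60 + 55/3600 = 89.1486111
  N → positive
  Longitude: 124° + 26/60 + 56.68/3600 = 124 + 0.433333 + 0.015744 = 124.4490778
  E ⇒ keep positive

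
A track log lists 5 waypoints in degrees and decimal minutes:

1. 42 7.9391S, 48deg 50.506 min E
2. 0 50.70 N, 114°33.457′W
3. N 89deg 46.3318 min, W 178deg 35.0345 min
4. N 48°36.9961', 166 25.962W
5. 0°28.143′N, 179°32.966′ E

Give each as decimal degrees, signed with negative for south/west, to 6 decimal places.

Point 1:
  Latitude: 42 + 7.9391/60 = 42.1323183
  S ⇒ negate
  λ: 48 + 50.506/60 = 48.8417667
  E → positive
Point 2:
  Lat: 50.7′ = 0.845000°; total 0.8450000
  N → positive
  Lon: 33.457′ = 0.557617°; total 114.5576167
  W → negative
Point 3:
  Latitude: 46.3318′ = 0.772197°; total 89.7721967
  N → positive
  Longitude: 178 + 35.0345/60 = 178.5839083
  W → negative
Point 4:
  Latitude: 48 + 36.9961/60 = 48.6166017
  N → positive
  λ: 25.962′ = 0.432700°; total 166.4327000
  W ⇒ negate
Point 5:
  Latitude: 0 + 28.143/60 = 0.4690500
  N → positive
  Longitude: 179 + 32.966/60 = 179.5494333
  E ⇒ keep positive

1. -42.132318, 48.841767
2. 0.845000, -114.557617
3. 89.772197, -178.583908
4. 48.616602, -166.432700
5. 0.469050, 179.549433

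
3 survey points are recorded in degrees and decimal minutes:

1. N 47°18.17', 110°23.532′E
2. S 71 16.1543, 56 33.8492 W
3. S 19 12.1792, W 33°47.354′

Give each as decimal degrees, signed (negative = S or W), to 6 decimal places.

1. 47.302833, 110.392200
2. -71.269238, -56.564153
3. -19.202987, -33.789233

Point 1:
  Lat: 47 + 18.17/60 = 47.3028333
  N ⇒ keep positive
  Longitude: 23.532′ = 0.392200°; total 110.3922000
  E ⇒ keep positive
Point 2:
  Latitude: 16.1543′ = 0.269238°; total 71.2692383
  S → negative
  Longitude: 56 + 33.8492/60 = 56.5641533
  hemisphere W, so the sign is −
Point 3:
  Lat: 19 + 12.1792/60 = 19.2029867
  S → negative
  λ: 47.354′ = 0.789233°; total 33.7892333
  W ⇒ negate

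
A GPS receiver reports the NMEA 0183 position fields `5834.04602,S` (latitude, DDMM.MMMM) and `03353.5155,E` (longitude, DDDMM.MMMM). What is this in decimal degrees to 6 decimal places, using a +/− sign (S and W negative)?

Lat: degrees = first 2 digits = 58, minutes = 34.04602; 58 + 34.04602/60 = 58.5674337
S ⇒ negate
λ: degrees = first 3 digits = 33, minutes = 53.5155; 33 + 53.5155/60 = 33.8919250
E ⇒ keep positive

-58.567434, 33.891925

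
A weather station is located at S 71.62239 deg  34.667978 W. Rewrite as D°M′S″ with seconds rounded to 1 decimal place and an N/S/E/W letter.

71°37′20.6″ S, 34°40′4.7″ W

φ: 0.622390 × 60 = 37.34340′ → 37′, remainder × 60 = 20.604″
Lon: 0.667978 × 60 = 40.07868′ → 40′, remainder × 60 = 4.721″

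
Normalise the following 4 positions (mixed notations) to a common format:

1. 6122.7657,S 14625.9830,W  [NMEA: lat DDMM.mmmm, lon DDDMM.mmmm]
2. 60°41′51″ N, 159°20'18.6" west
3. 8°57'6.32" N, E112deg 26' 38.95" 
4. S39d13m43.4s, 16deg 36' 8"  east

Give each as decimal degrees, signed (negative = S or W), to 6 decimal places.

Point 1:
  φ: split at 2 digits → 61° and 22.7657′; 61 + 22.7657/60 = 61.3794283
  S → negative
  λ: split at 3 digits → 146° and 25.983′; 146 + 25.983/60 = 146.4330500
  W ⇒ negate
Point 2:
  Lat: 41′ + 51″ = 41.85000′; 60 + 41.85000/60 = 60.6975000
  N ⇒ keep positive
  λ: 20′ + 18.6″ = 20.31000′; 159 + 20.31000/60 = 159.3385000
  W → negative
Point 3:
  Latitude: 8 + 57/60 + 6.32/3600 = 8.9517556
  N ⇒ keep positive
  Longitude: 112 + 26/60 + 38.95/3600 = 112.4441528
  E ⇒ keep positive
Point 4:
  Latitude: 39 + 13/60 + 43.4/3600 = 39.2287222
  S ⇒ negate
  Longitude: 16 + 36/60 + 8/3600 = 16.6022222
  E ⇒ keep positive

1. -61.379428, -146.433050
2. 60.697500, -159.338500
3. 8.951756, 112.444153
4. -39.228722, 16.602222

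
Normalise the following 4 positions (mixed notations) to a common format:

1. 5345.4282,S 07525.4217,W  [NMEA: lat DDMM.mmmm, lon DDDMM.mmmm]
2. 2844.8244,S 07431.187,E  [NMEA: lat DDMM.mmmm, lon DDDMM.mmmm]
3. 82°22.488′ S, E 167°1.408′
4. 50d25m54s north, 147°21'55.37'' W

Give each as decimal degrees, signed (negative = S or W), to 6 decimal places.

1. -53.757137, -75.423695
2. -28.747073, 74.519783
3. -82.374800, 167.023467
4. 50.431667, -147.365381

Point 1:
  Latitude: degrees = first 2 digits = 53, minutes = 45.4282; 53 + 45.4282/60 = 53.7571367
  S → negative
  λ: degrees = first 3 digits = 75, minutes = 25.4217; 75 + 25.4217/60 = 75.4236950
  hemisphere W, so the sign is −
Point 2:
  φ: degrees = first 2 digits = 28, minutes = 44.8244; 28 + 44.8244/60 = 28.7470733
  S → negative
  Longitude: split at 3 digits → 074° and 31.187′; 74 + 31.187/60 = 74.5197833
  E ⇒ keep positive
Point 3:
  Latitude: 22.488′ = 0.374800°; total 82.3748000
  S → negative
  Lon: 167 + 1.408/60 = 167.0234667
  E → positive
Point 4:
  φ: 50° + 25/60 + 54/3600 = 50 + 0.416667 + 0.015000 = 50.4316667
  N ⇒ keep positive
  λ: 21′ + 55.37″ = 21.92283′; 147 + 21.92283/60 = 147.3653806
  W → negative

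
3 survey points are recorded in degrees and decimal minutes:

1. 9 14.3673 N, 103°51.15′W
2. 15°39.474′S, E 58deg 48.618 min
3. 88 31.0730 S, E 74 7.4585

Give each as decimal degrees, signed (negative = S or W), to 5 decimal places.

1. 9.23946, -103.85250
2. -15.65790, 58.81030
3. -88.51788, 74.12431

Point 1:
  φ: 9 + 14.3673/60 = 9.239455
  N ⇒ keep positive
  Longitude: 103 + 51.15/60 = 103.852500
  W ⇒ negate
Point 2:
  Lat: 15 + 39.474/60 = 15.657900
  S ⇒ negate
  Lon: 48.618′ = 0.810300°; total 58.810300
  E → positive
Point 3:
  Lat: 31.073′ = 0.517883°; total 88.517883
  S → negative
  Lon: 74 + 7.4585/60 = 74.124308
  E → positive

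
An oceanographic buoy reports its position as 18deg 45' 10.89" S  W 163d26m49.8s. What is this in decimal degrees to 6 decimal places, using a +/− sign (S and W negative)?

φ: 18 + 45/60 + 10.89/3600 = 18.7530250
hemisphere S, so the sign is −
Lon: 163° + 26/60 + 49.8/3600 = 163 + 0.433333 + 0.013833 = 163.4471667
W ⇒ negate

-18.753025, -163.447167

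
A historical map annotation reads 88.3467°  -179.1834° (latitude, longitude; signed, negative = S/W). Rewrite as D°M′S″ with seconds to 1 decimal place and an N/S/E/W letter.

φ: 0.346700° → 20.80200′; 0.80200 × 60 = 48.120″
Longitude is negative → W; |value| = 179.183400
λ: 0.183400 × 60 = 11.00400′ → 11′, remainder × 60 = 0.240″

88°20′48.1″ N, 179°11′0.2″ W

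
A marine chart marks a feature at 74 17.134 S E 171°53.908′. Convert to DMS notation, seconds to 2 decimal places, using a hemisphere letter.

74°17′8.04″ S, 171°53′54.48″ E

φ: 17.13400′ → 17′ and 0.13400 × 60 = 8.0400″
λ: 53.90800′ → 53′ and 0.90800 × 60 = 54.4800″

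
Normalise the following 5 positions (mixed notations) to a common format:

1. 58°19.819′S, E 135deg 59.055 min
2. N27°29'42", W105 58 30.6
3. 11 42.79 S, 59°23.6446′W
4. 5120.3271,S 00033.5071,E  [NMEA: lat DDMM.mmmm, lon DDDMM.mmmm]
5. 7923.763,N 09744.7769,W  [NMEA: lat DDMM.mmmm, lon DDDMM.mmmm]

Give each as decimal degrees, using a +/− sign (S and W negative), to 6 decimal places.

1. -58.330317, 135.984250
2. 27.495000, -105.975167
3. -11.713167, -59.394077
4. -51.338785, 0.558452
5. 79.396050, -97.746282

Point 1:
  φ: 58 + 19.819/60 = 58.3303167
  S ⇒ negate
  λ: 59.055′ = 0.984250°; total 135.9842500
  E ⇒ keep positive
Point 2:
  Latitude: 27 + 29/60 + 42/3600 = 27.4950000
  N ⇒ keep positive
  λ: 105° + 58/60 + 30.6/3600 = 105 + 0.966667 + 0.008500 = 105.9751667
  hemisphere W, so the sign is −
Point 3:
  φ: 42.79′ = 0.713167°; total 11.7131667
  S → negative
  λ: 59 + 23.6446/60 = 59.3940767
  hemisphere W, so the sign is −
Point 4:
  Latitude: degrees = first 2 digits = 51, minutes = 20.3271; 51 + 20.3271/60 = 51.3387850
  S ⇒ negate
  Lon: degrees = first 3 digits = 0, minutes = 33.5071; 0 + 33.5071/60 = 0.5584517
  E → positive
Point 5:
  Latitude: split at 2 digits → 79° and 23.763′; 79 + 23.763/60 = 79.3960500
  N → positive
  Lon: degrees = first 3 digits = 97, minutes = 44.7769; 97 + 44.7769/60 = 97.7462817
  hemisphere W, so the sign is −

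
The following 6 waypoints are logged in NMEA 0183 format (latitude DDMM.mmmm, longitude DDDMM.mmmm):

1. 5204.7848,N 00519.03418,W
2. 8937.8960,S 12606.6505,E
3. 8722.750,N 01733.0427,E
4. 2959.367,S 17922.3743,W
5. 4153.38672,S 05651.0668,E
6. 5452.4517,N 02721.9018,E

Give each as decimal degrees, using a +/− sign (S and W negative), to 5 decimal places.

Point 1:
  Latitude: degrees = first 2 digits = 52, minutes = 4.7848; 52 + 4.7848/60 = 52.079747
  N ⇒ keep positive
  Lon: split at 3 digits → 005° and 19.03418′; 5 + 19.03418/60 = 5.317236
  hemisphere W, so the sign is −
Point 2:
  Latitude: degrees = first 2 digits = 89, minutes = 37.896; 89 + 37.896/60 = 89.631600
  hemisphere S, so the sign is −
  Longitude: degrees = first 3 digits = 126, minutes = 6.6505; 126 + 6.6505/60 = 126.110842
  E ⇒ keep positive
Point 3:
  Lat: degrees = first 2 digits = 87, minutes = 22.75; 87 + 22.75/60 = 87.379167
  N ⇒ keep positive
  λ: split at 3 digits → 017° and 33.0427′; 17 + 33.0427/60 = 17.550712
  E ⇒ keep positive
Point 4:
  φ: degrees = first 2 digits = 29, minutes = 59.367; 29 + 59.367/60 = 29.989450
  hemisphere S, so the sign is −
  Longitude: split at 3 digits → 179° and 22.3743′; 179 + 22.3743/60 = 179.372905
  W → negative
Point 5:
  Latitude: degrees = first 2 digits = 41, minutes = 53.38672; 41 + 53.38672/60 = 41.889779
  S → negative
  Longitude: degrees = first 3 digits = 56, minutes = 51.0668; 56 + 51.0668/60 = 56.851113
  E → positive
Point 6:
  φ: degrees = first 2 digits = 54, minutes = 52.4517; 54 + 52.4517/60 = 54.874195
  N ⇒ keep positive
  Longitude: degrees = first 3 digits = 27, minutes = 21.9018; 27 + 21.9018/60 = 27.365030
  E ⇒ keep positive

1. 52.07975, -5.31724
2. -89.63160, 126.11084
3. 87.37917, 17.55071
4. -29.98945, -179.37291
5. -41.88978, 56.85111
6. 54.87420, 27.36503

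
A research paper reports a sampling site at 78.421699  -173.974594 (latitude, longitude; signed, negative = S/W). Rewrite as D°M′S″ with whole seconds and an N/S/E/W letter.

Lat: 0.421699 × 60 = 25.30194′ → 25′, remainder × 60 = 18.12″
Longitude is negative → W; |value| = 173.974594
Longitude: 0.974594° → 58.47564′; 0.47564 × 60 = 28.54″

78°25′18″ N, 173°58′29″ W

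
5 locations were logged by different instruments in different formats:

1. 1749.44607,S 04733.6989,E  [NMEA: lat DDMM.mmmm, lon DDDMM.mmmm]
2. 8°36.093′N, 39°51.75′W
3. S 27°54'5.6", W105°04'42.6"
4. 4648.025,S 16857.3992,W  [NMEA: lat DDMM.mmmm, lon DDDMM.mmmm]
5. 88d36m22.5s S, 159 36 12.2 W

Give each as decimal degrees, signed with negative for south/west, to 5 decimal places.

1. -17.82410, 47.56165
2. 8.60155, -39.86250
3. -27.90156, -105.07850
4. -46.80042, -168.95665
5. -88.60625, -159.60339

Point 1:
  Lat: degrees = first 2 digits = 17, minutes = 49.44607; 17 + 49.44607/60 = 17.824101
  S → negative
  Longitude: degrees = first 3 digits = 47, minutes = 33.6989; 47 + 33.6989/60 = 47.561648
  E ⇒ keep positive
Point 2:
  Latitude: 36.093′ = 0.601550°; total 8.601550
  N → positive
  λ: 51.75′ = 0.862500°; total 39.862500
  W → negative
Point 3:
  Latitude: 54′ + 5.6″ = 54.09333′; 27 + 54.09333/60 = 27.901556
  S ⇒ negate
  Lon: 105° + 4/60 + 42.6/3600 = 105 + 0.066667 + 0.011833 = 105.078500
  W → negative
Point 4:
  Lat: split at 2 digits → 46° and 48.025′; 46 + 48.025/60 = 46.800417
  hemisphere S, so the sign is −
  Longitude: degrees = first 3 digits = 168, minutes = 57.3992; 168 + 57.3992/60 = 168.956653
  hemisphere W, so the sign is −
Point 5:
  Lat: 88° + 36/60 + 22.5/3600 = 88 + 0.600000 + 0.006250 = 88.606250
  S ⇒ negate
  Longitude: 159° + 36/60 + 12.2/3600 = 159 + 0.600000 + 0.003389 = 159.603389
  W → negative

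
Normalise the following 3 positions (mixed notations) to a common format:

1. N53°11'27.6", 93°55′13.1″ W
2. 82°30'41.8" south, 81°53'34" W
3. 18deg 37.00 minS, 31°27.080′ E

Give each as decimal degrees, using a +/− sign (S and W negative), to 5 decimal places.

1. 53.19100, -93.92031
2. -82.51161, -81.89278
3. -18.61667, 31.45133

Point 1:
  φ: 53° + 11/60 + 27.6/3600 = 53 + 0.183333 + 0.007667 = 53.191000
  N → positive
  Longitude: 93° + 55/60 + 13.1/3600 = 93 + 0.916667 + 0.003639 = 93.920306
  W ⇒ negate
Point 2:
  Lat: 30′ + 41.8″ = 30.69667′; 82 + 30.69667/60 = 82.511611
  S → negative
  Lon: 81 + 53/60 + 34/3600 = 81.892778
  hemisphere W, so the sign is −
Point 3:
  φ: 18 + 37/60 = 18.616667
  S ⇒ negate
  Longitude: 27.08′ = 0.451333°; total 31.451333
  E → positive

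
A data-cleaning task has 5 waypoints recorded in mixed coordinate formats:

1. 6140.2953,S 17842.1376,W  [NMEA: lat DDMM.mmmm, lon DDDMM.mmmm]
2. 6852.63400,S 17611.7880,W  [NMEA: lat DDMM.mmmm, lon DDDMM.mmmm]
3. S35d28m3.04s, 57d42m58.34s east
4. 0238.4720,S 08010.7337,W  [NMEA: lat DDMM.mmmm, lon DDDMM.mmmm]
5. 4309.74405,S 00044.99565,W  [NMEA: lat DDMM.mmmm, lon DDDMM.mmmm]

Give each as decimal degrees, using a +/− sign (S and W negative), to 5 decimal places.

Point 1:
  Latitude: degrees = first 2 digits = 61, minutes = 40.2953; 61 + 40.2953/60 = 61.671588
  S → negative
  Longitude: split at 3 digits → 178° and 42.1376′; 178 + 42.1376/60 = 178.702293
  hemisphere W, so the sign is −
Point 2:
  φ: degrees = first 2 digits = 68, minutes = 52.634; 68 + 52.634/60 = 68.877233
  S → negative
  Longitude: split at 3 digits → 176° and 11.788′; 176 + 11.788/60 = 176.196467
  hemisphere W, so the sign is −
Point 3:
  φ: 35° + 28/60 + 3.04/3600 = 35 + 0.466667 + 0.000844 = 35.467511
  S ⇒ negate
  Lon: 42′ + 58.34″ = 42.97233′; 57 + 42.97233/60 = 57.716206
  E ⇒ keep positive
Point 4:
  Lat: degrees = first 2 digits = 2, minutes = 38.472; 2 + 38.472/60 = 2.641200
  S → negative
  Lon: split at 3 digits → 080° and 10.7337′; 80 + 10.7337/60 = 80.178895
  W → negative
Point 5:
  Lat: split at 2 digits → 43° and 9.74405′; 43 + 9.74405/60 = 43.162401
  S → negative
  Longitude: split at 3 digits → 000° and 44.99565′; 0 + 44.99565/60 = 0.749928
  W → negative

1. -61.67159, -178.70229
2. -68.87723, -176.19647
3. -35.46751, 57.71621
4. -2.64120, -80.17890
5. -43.16240, -0.74993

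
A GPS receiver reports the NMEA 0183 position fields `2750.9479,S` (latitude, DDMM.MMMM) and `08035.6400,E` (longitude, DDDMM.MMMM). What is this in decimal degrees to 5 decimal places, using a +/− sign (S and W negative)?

-27.84913, 80.59400

Latitude: degrees = first 2 digits = 27, minutes = 50.9479; 27 + 50.9479/60 = 27.849132
S ⇒ negate
Lon: split at 3 digits → 080° and 35.64′; 80 + 35.64/60 = 80.594000
E ⇒ keep positive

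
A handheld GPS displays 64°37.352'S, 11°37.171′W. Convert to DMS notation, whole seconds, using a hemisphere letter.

64°37′21″ S, 11°37′10″ W

Lat: 37.35200′ → 37′ and 0.35200 × 60 = 21.12″
λ: 37.17100′ → 37′ and 0.17100 × 60 = 10.26″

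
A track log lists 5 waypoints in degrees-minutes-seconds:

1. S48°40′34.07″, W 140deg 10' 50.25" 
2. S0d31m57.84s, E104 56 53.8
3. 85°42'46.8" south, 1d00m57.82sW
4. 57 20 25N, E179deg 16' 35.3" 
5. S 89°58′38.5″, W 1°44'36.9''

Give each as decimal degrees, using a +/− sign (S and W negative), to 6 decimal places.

Point 1:
  Lat: 48° + 40/60 + 34.07/3600 = 48 + 0.666667 + 0.009464 = 48.6761306
  S → negative
  λ: 140° + 10/60 + 50.25/3600 = 140 + 0.166667 + 0.013958 = 140.1806250
  W → negative
Point 2:
  Lat: 0 + 31/60 + 57.84/3600 = 0.5327333
  hemisphere S, so the sign is −
  λ: 104° + 56/60 + 53.8/3600 = 104 + 0.933333 + 0.014944 = 104.9482778
  E ⇒ keep positive
Point 3:
  φ: 85° + 42/60 + 46.8/3600 = 85 + 0.700000 + 0.013000 = 85.7130000
  S ⇒ negate
  λ: 0′ + 57.82″ = 0.96367′; 1 + 0.96367/60 = 1.0160611
  W ⇒ negate
Point 4:
  Latitude: 20′ + 25″ = 20.41667′; 57 + 20.41667/60 = 57.3402778
  N → positive
  Longitude: 179° + 16/60 + 35.3/3600 = 179 + 0.266667 + 0.009806 = 179.2764722
  E ⇒ keep positive
Point 5:
  φ: 58′ + 38.5″ = 58.64167′; 89 + 58.64167/60 = 89.9773611
  hemisphere S, so the sign is −
  Longitude: 1 + 44/60 + 36.9/3600 = 1.7435833
  hemisphere W, so the sign is −

1. -48.676131, -140.180625
2. -0.532733, 104.948278
3. -85.713000, -1.016061
4. 57.340278, 179.276472
5. -89.977361, -1.743583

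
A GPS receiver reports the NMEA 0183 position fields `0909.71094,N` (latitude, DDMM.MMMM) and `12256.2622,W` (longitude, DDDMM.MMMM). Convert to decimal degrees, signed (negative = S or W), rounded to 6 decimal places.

9.161849, -122.937703

φ: split at 2 digits → 09° and 9.71094′; 9 + 9.71094/60 = 9.1618490
N ⇒ keep positive
λ: degrees = first 3 digits = 122, minutes = 56.2622; 122 + 56.2622/60 = 122.9377033
W → negative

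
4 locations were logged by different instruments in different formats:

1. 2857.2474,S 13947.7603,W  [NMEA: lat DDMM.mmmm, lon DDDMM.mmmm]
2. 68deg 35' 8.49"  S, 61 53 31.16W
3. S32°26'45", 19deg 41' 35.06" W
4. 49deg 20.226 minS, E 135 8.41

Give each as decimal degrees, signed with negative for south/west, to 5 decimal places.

1. -28.95412, -139.79601
2. -68.58569, -61.89199
3. -32.44583, -19.69307
4. -49.33710, 135.14017

Point 1:
  Lat: degrees = first 2 digits = 28, minutes = 57.2474; 28 + 57.2474/60 = 28.954123
  S → negative
  Lon: degrees = first 3 digits = 139, minutes = 47.7603; 139 + 47.7603/60 = 139.796005
  W ⇒ negate
Point 2:
  Latitude: 68 + 35/60 + 8.49/3600 = 68.585692
  S ⇒ negate
  Longitude: 53′ + 31.16″ = 53.51933′; 61 + 53.51933/60 = 61.891989
  W → negative
Point 3:
  Lat: 32 + 26/60 + 45/3600 = 32.445833
  hemisphere S, so the sign is −
  Lon: 19 + 41/60 + 35.06/3600 = 19.693072
  hemisphere W, so the sign is −
Point 4:
  Latitude: 20.226′ = 0.337100°; total 49.337100
  hemisphere S, so the sign is −
  Longitude: 8.41′ = 0.140167°; total 135.140167
  E → positive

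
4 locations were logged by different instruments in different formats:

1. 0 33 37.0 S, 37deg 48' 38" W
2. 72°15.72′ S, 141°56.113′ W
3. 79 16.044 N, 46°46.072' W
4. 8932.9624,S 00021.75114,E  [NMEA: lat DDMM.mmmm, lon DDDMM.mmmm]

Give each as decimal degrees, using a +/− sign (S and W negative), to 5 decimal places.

Point 1:
  Lat: 33′ + 37″ = 33.61667′; 0 + 33.61667/60 = 0.560278
  S ⇒ negate
  Longitude: 48′ + 38″ = 48.63333′; 37 + 48.63333/60 = 37.810556
  hemisphere W, so the sign is −
Point 2:
  Lat: 15.72′ = 0.262000°; total 72.262000
  hemisphere S, so the sign is −
  λ: 56.113′ = 0.935217°; total 141.935217
  W ⇒ negate
Point 3:
  Latitude: 16.044′ = 0.267400°; total 79.267400
  N → positive
  λ: 46 + 46.072/60 = 46.767867
  hemisphere W, so the sign is −
Point 4:
  Lat: split at 2 digits → 89° and 32.9624′; 89 + 32.9624/60 = 89.549373
  S → negative
  λ: degrees = first 3 digits = 0, minutes = 21.75114; 0 + 21.75114/60 = 0.362519
  E → positive

1. -0.56028, -37.81056
2. -72.26200, -141.93522
3. 79.26740, -46.76787
4. -89.54937, 0.36252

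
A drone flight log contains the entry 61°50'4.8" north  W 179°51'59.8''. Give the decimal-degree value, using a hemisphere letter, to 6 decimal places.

61.834667° N, 179.866611° W

Latitude: 61 + 50/60 + 4.8/3600 = 61.8346667
Lon: 179° + 51/60 + 59.8/3600 = 179 + 0.850000 + 0.016611 = 179.8666111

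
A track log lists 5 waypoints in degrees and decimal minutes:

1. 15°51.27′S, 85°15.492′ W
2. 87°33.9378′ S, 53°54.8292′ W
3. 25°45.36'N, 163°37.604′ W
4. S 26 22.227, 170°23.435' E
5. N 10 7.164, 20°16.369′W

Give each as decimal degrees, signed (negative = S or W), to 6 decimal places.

Point 1:
  Latitude: 51.27′ = 0.854500°; total 15.8545000
  S → negative
  Longitude: 85 + 15.492/60 = 85.2582000
  W ⇒ negate
Point 2:
  φ: 33.9378′ = 0.565630°; total 87.5656300
  S ⇒ negate
  λ: 54.8292′ = 0.913820°; total 53.9138200
  W → negative
Point 3:
  Latitude: 45.36′ = 0.756000°; total 25.7560000
  N → positive
  Lon: 163 + 37.604/60 = 163.6267333
  W ⇒ negate
Point 4:
  φ: 26 + 22.227/60 = 26.3704500
  hemisphere S, so the sign is −
  λ: 23.435′ = 0.390583°; total 170.3905833
  E ⇒ keep positive
Point 5:
  Lat: 10 + 7.164/60 = 10.1194000
  N → positive
  λ: 20 + 16.369/60 = 20.2728167
  W ⇒ negate

1. -15.854500, -85.258200
2. -87.565630, -53.913820
3. 25.756000, -163.626733
4. -26.370450, 170.390583
5. 10.119400, -20.272817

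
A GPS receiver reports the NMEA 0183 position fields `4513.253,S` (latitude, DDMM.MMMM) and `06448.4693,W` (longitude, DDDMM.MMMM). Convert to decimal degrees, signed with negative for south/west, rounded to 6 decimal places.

Latitude: degrees = first 2 digits = 45, minutes = 13.253; 45 + 13.253/60 = 45.2208833
hemisphere S, so the sign is −
λ: split at 3 digits → 064° and 48.4693′; 64 + 48.4693/60 = 64.8078217
W → negative

-45.220883, -64.807822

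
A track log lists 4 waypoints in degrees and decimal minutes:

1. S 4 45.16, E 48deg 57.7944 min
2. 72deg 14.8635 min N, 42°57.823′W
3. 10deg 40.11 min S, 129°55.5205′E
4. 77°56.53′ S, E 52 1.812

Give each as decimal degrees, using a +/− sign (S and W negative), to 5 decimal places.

Point 1:
  φ: 45.16′ = 0.752667°; total 4.752667
  S → negative
  Longitude: 57.7944′ = 0.963240°; total 48.963240
  E → positive
Point 2:
  Latitude: 72 + 14.8635/60 = 72.247725
  N ⇒ keep positive
  Longitude: 57.823′ = 0.963717°; total 42.963717
  W ⇒ negate
Point 3:
  φ: 10 + 40.11/60 = 10.668500
  hemisphere S, so the sign is −
  Lon: 55.5205′ = 0.925342°; total 129.925342
  E → positive
Point 4:
  Lat: 56.53′ = 0.942167°; total 77.942167
  S ⇒ negate
  Lon: 1.812′ = 0.030200°; total 52.030200
  E ⇒ keep positive

1. -4.75267, 48.96324
2. 72.24773, -42.96372
3. -10.66850, 129.92534
4. -77.94217, 52.03020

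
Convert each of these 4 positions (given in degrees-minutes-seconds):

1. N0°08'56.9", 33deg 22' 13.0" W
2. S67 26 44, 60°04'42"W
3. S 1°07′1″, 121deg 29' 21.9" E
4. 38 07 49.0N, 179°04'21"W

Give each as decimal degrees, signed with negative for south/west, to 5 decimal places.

Point 1:
  Lat: 0 + 8/60 + 56.9/3600 = 0.149139
  N ⇒ keep positive
  λ: 33 + 22/60 + 13/3600 = 33.370278
  hemisphere W, so the sign is −
Point 2:
  φ: 67 + 26/60 + 44/3600 = 67.445556
  S ⇒ negate
  λ: 60° + 4/60 + 42/3600 = 60 + 0.066667 + 0.011667 = 60.078333
  W → negative
Point 3:
  φ: 1° + 7/60 + 1/3600 = 1 + 0.116667 + 0.000278 = 1.116944
  hemisphere S, so the sign is −
  λ: 121 + 29/60 + 21.9/3600 = 121.489417
  E ⇒ keep positive
Point 4:
  Latitude: 38 + 7/60 + 49/3600 = 38.130278
  N → positive
  λ: 179 + 4/60 + 21/3600 = 179.072500
  W ⇒ negate

1. 0.14914, -33.37028
2. -67.44556, -60.07833
3. -1.11694, 121.48942
4. 38.13028, -179.07250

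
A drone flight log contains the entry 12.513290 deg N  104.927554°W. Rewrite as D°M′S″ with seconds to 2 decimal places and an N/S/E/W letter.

12°30′47.84″ N, 104°55′39.19″ W

Lat: 0.513290 × 60 = 30.79740′ → 30′, remainder × 60 = 47.8440″
Lon: 0.927554° → 55.65324′; 0.65324 × 60 = 39.1944″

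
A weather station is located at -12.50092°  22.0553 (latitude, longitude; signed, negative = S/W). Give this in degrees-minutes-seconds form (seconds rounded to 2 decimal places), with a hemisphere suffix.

12°30′3.31″ S, 22°03′19.08″ E

Latitude is negative → S; |value| = 12.500920
Lat: 0.500920° → 30.05520′; 0.05520 × 60 = 3.3120″
λ: 0.055300° → 3.31800′; 0.31800 × 60 = 19.0800″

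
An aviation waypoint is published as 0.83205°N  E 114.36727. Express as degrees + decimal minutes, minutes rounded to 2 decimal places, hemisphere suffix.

Lat: fractional part 0.832050 → 49.9230 minutes
λ: minutes = (114.367270 − 114) × 60 = 22.0362

0° 49.92′ N, 114° 22.04′ E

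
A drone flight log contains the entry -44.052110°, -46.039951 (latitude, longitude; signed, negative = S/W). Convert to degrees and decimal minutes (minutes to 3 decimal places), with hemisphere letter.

Latitude is negative → S; |value| = 44.052110
Lat: fractional part 0.052110 → 3.12660 minutes
Longitude is negative → W; |value| = 46.039951
Lon: minutes = (46.039951 − 46) × 60 = 2.39706

44° 3.127′ S, 46° 2.397′ W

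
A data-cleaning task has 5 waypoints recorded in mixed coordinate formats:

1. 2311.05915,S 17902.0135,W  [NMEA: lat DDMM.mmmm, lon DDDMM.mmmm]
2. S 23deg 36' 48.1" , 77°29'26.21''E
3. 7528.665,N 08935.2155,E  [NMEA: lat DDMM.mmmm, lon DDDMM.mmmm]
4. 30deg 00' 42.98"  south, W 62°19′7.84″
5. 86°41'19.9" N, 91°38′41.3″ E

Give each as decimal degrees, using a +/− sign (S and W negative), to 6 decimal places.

1. -23.184319, -179.033558
2. -23.613361, 77.490614
3. 75.477750, 89.586925
4. -30.011939, -62.318844
5. 86.688861, 91.644806

Point 1:
  φ: degrees = first 2 digits = 23, minutes = 11.05915; 23 + 11.05915/60 = 23.1843192
  S ⇒ negate
  Longitude: degrees = first 3 digits = 179, minutes = 2.0135; 179 + 2.0135/60 = 179.0335583
  W → negative
Point 2:
  φ: 36′ + 48.1″ = 36.80167′; 23 + 36.80167/60 = 23.6133611
  hemisphere S, so the sign is −
  Longitude: 77° + 29/60 + 26.21/3600 = 77 + 0.483333 + 0.007281 = 77.4906139
  E ⇒ keep positive
Point 3:
  φ: split at 2 digits → 75° and 28.665′; 75 + 28.665/60 = 75.4777500
  N ⇒ keep positive
  Lon: degrees = first 3 digits = 89, minutes = 35.2155; 89 + 35.2155/60 = 89.5869250
  E → positive
Point 4:
  Latitude: 0′ + 42.98″ = 0.71633′; 30 + 0.71633/60 = 30.0119389
  S → negative
  λ: 19′ + 7.84″ = 19.13067′; 62 + 19.13067/60 = 62.3188444
  W ⇒ negate
Point 5:
  φ: 86 + 41/60 + 19.9/3600 = 86.6888611
  N ⇒ keep positive
  Lon: 91 + 38/60 + 41.3/3600 = 91.6448056
  E ⇒ keep positive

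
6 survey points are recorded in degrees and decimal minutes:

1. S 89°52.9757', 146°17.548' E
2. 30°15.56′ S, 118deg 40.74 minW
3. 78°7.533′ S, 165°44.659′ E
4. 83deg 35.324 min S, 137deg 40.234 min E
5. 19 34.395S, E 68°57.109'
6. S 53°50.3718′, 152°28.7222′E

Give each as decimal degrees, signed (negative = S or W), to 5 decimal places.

1. -89.88293, 146.29247
2. -30.25933, -118.67900
3. -78.12555, 165.74432
4. -83.58873, 137.67057
5. -19.57325, 68.95182
6. -53.83953, 152.47870

Point 1:
  Lat: 89 + 52.9757/60 = 89.882928
  hemisphere S, so the sign is −
  λ: 17.548′ = 0.292467°; total 146.292467
  E → positive
Point 2:
  Latitude: 30 + 15.56/60 = 30.259333
  S → negative
  Longitude: 118 + 40.74/60 = 118.679000
  W → negative
Point 3:
  Lat: 7.533′ = 0.125550°; total 78.125550
  hemisphere S, so the sign is −
  λ: 165 + 44.659/60 = 165.744317
  E → positive
Point 4:
  Lat: 35.324′ = 0.588733°; total 83.588733
  S ⇒ negate
  λ: 40.234′ = 0.670567°; total 137.670567
  E ⇒ keep positive
Point 5:
  φ: 34.395′ = 0.573250°; total 19.573250
  hemisphere S, so the sign is −
  Lon: 68 + 57.109/60 = 68.951817
  E → positive
Point 6:
  φ: 50.3718′ = 0.839530°; total 53.839530
  S ⇒ negate
  Longitude: 152 + 28.7222/60 = 152.478703
  E ⇒ keep positive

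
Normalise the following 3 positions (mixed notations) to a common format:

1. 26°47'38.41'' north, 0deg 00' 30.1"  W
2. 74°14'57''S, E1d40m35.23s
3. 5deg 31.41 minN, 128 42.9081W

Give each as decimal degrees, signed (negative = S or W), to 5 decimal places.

Point 1:
  Latitude: 26° + 47/60 + 38.41/3600 = 26 + 0.783333 + 0.010669 = 26.794003
  N → positive
  Longitude: 0° + 0/60 + 30.1/3600 = 0 + 0.000000 + 0.008361 = 0.008361
  hemisphere W, so the sign is −
Point 2:
  Lat: 74° + 14/60 + 57/3600 = 74 + 0.233333 + 0.015833 = 74.249167
  S ⇒ negate
  λ: 1 + 40/60 + 35.23/3600 = 1.676453
  E → positive
Point 3:
  Lat: 31.41′ = 0.523500°; total 5.523500
  N ⇒ keep positive
  λ: 128 + 42.9081/60 = 128.715135
  hemisphere W, so the sign is −

1. 26.79400, -0.00836
2. -74.24917, 1.67645
3. 5.52350, -128.71514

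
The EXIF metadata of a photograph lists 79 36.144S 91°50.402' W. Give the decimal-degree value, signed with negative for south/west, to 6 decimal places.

Latitude: 36.144′ = 0.602400°; total 79.6024000
S → negative
Lon: 91 + 50.402/60 = 91.8400333
hemisphere W, so the sign is −

-79.602400, -91.840033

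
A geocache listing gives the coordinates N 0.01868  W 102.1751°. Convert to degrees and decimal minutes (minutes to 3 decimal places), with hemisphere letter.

0° 1.121′ N, 102° 10.506′ W

Latitude: minutes = (0.018680 − 0) × 60 = 1.12080
λ: minutes = (102.175100 − 102) × 60 = 10.50600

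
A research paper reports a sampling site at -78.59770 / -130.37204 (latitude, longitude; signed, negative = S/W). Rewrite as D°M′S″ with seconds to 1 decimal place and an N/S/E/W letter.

78°35′51.7″ S, 130°22′19.3″ W

Latitude is negative → S; |value| = 78.597700
φ: 0.597700 × 60 = 35.86200′ → 35′, remainder × 60 = 51.720″
Longitude is negative → W; |value| = 130.372040
λ: 0.372040° → 22.32240′; 0.32240 × 60 = 19.344″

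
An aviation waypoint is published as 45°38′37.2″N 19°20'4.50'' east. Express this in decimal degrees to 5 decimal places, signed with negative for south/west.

45.64367, 19.33458

Latitude: 38′ + 37.2″ = 38.62000′; 45 + 38.62000/60 = 45.643667
N ⇒ keep positive
λ: 19 + 20/60 + 4.5/3600 = 19.334583
E ⇒ keep positive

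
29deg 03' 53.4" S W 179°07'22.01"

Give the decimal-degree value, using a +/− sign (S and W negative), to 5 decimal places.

Lat: 29° + 3/60 + 53.4/3600 = 29 + 0.050000 + 0.014833 = 29.064833
S → negative
Lon: 7′ + 22.01″ = 7.36683′; 179 + 7.36683/60 = 179.122781
W → negative

-29.06483, -179.12278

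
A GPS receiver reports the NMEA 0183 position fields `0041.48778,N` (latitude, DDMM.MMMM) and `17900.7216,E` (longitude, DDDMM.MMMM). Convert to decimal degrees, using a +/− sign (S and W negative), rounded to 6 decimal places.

0.691463, 179.012027

φ: degrees = first 2 digits = 0, minutes = 41.48778; 0 + 41.48778/60 = 0.6914630
N ⇒ keep positive
Longitude: degrees = first 3 digits = 179, minutes = 0.7216; 179 + 0.7216/60 = 179.0120267
E ⇒ keep positive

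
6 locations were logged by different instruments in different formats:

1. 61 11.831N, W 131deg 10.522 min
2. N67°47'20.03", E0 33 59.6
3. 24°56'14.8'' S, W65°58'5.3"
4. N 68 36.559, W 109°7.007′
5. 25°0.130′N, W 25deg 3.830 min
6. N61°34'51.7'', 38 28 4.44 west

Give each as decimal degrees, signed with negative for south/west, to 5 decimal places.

Point 1:
  Latitude: 11.831′ = 0.197183°; total 61.197183
  N ⇒ keep positive
  Longitude: 10.522′ = 0.175367°; total 131.175367
  W ⇒ negate
Point 2:
  φ: 67 + 47/60 + 20.03/3600 = 67.788897
  N ⇒ keep positive
  Longitude: 33′ + 59.6″ = 33.99333′; 0 + 33.99333/60 = 0.566556
  E → positive
Point 3:
  φ: 24° + 56/60 + 14.8/3600 = 24 + 0.933333 + 0.004111 = 24.937444
  S → negative
  λ: 58′ + 5.3″ = 58.08833′; 65 + 58.08833/60 = 65.968139
  hemisphere W, so the sign is −
Point 4:
  φ: 68 + 36.559/60 = 68.609317
  N → positive
  λ: 7.007′ = 0.116783°; total 109.116783
  hemisphere W, so the sign is −
Point 5:
  Lat: 25 + 0.13/60 = 25.002167
  N → positive
  Longitude: 25 + 3.83/60 = 25.063833
  W → negative
Point 6:
  Lat: 34′ + 51.7″ = 34.86167′; 61 + 34.86167/60 = 61.581028
  N → positive
  λ: 38° + 28/60 + 4.44/3600 = 38 + 0.466667 + 0.001233 = 38.467900
  W ⇒ negate

1. 61.19718, -131.17537
2. 67.78890, 0.56656
3. -24.93744, -65.96814
4. 68.60932, -109.11678
5. 25.00217, -25.06383
6. 61.58103, -38.46790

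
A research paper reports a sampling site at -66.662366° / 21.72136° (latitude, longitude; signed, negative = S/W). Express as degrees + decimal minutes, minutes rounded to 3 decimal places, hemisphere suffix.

66° 39.742′ S, 21° 43.282′ E

Latitude is negative → S; |value| = 66.662366
φ: minutes = (66.662366 − 66) × 60 = 39.74196
λ: minutes = (21.721360 − 21) × 60 = 43.28160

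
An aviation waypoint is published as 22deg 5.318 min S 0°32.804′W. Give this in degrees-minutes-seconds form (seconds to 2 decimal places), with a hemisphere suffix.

22°05′19.08″ S, 0°32′48.24″ W

Latitude: 5.31800′ → 5′ and 0.31800 × 60 = 19.0800″
Lon: 32.80400′ → 32′ and 0.80400 × 60 = 48.2400″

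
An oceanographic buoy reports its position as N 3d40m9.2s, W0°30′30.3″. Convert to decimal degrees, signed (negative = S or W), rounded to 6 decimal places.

φ: 40′ + 9.2″ = 40.15333′; 3 + 40.15333/60 = 3.6692222
N → positive
λ: 30′ + 30.3″ = 30.50500′; 0 + 30.50500/60 = 0.5084167
W ⇒ negate

3.669222, -0.508417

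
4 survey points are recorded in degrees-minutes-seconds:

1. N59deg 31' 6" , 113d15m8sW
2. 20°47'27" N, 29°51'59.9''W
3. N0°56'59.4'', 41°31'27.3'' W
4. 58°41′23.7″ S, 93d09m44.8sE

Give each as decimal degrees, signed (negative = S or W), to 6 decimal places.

1. 59.518333, -113.252222
2. 20.790833, -29.866639
3. 0.949833, -41.524250
4. -58.689917, 93.162444

Point 1:
  Lat: 59 + 31/60 + 6/3600 = 59.5183333
  N → positive
  Longitude: 113° + 15/60 + 8/3600 = 113 + 0.250000 + 0.002222 = 113.2522222
  hemisphere W, so the sign is −
Point 2:
  φ: 47′ + 27″ = 47.45000′; 20 + 47.45000/60 = 20.7908333
  N → positive
  λ: 51′ + 59.9″ = 51.99833′; 29 + 51.99833/60 = 29.8666389
  W → negative
Point 3:
  φ: 0° + 56/60 + 59.4/3600 = 0 + 0.933333 + 0.016500 = 0.9498333
  N → positive
  λ: 41 + 31/60 + 27.3/3600 = 41.5242500
  W ⇒ negate
Point 4:
  φ: 58 + 41/60 + 23.7/3600 = 58.6899167
  S → negative
  λ: 93 + 9/60 + 44.8/3600 = 93.1624444
  E → positive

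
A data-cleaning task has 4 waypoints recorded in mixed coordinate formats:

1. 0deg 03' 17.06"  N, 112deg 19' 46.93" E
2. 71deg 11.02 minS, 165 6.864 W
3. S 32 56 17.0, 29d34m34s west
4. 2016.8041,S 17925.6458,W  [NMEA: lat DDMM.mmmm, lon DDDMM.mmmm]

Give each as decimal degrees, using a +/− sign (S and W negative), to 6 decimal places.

Point 1:
  φ: 0° + 3/60 + 17.06/3600 = 0 + 0.050000 + 0.004739 = 0.0547389
  N ⇒ keep positive
  Longitude: 112° + 19/60 + 46.93/3600 = 112 + 0.316667 + 0.013036 = 112.3297028
  E ⇒ keep positive
Point 2:
  φ: 11.02′ = 0.183667°; total 71.1836667
  hemisphere S, so the sign is −
  Longitude: 6.864′ = 0.114400°; total 165.1144000
  W → negative
Point 3:
  Lat: 56′ + 17″ = 56.28333′; 32 + 56.28333/60 = 32.9380556
  S → negative
  λ: 29° + 34/60 + 34/3600 = 29 + 0.566667 + 0.009444 = 29.5761111
  W → negative
Point 4:
  φ: degrees = first 2 digits = 20, minutes = 16.8041; 20 + 16.8041/60 = 20.2800683
  S → negative
  Lon: split at 3 digits → 179° and 25.6458′; 179 + 25.6458/60 = 179.4274300
  hemisphere W, so the sign is −

1. 0.054739, 112.329703
2. -71.183667, -165.114400
3. -32.938056, -29.576111
4. -20.280068, -179.427430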